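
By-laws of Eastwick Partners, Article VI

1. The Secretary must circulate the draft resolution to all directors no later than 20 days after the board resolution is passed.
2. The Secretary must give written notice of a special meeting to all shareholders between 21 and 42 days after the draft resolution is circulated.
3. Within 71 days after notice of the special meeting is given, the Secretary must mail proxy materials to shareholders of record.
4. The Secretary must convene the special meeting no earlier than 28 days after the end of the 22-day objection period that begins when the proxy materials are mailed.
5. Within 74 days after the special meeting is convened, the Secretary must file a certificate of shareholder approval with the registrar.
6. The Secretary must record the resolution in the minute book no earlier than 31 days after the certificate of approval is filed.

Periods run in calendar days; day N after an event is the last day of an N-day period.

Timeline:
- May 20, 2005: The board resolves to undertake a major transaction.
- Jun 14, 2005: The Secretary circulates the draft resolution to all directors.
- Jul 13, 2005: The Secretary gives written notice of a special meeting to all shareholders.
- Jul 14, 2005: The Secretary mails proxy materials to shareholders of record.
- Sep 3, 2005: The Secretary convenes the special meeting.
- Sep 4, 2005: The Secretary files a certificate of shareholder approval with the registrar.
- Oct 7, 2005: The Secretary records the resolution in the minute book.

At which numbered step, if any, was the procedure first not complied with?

(1) due by May 20, 2005 + 20 days = Jun 9, 2005; done Jun 14, 2005 — 5 days late.
No need to go further; step 1 was not satisfied.

Step 1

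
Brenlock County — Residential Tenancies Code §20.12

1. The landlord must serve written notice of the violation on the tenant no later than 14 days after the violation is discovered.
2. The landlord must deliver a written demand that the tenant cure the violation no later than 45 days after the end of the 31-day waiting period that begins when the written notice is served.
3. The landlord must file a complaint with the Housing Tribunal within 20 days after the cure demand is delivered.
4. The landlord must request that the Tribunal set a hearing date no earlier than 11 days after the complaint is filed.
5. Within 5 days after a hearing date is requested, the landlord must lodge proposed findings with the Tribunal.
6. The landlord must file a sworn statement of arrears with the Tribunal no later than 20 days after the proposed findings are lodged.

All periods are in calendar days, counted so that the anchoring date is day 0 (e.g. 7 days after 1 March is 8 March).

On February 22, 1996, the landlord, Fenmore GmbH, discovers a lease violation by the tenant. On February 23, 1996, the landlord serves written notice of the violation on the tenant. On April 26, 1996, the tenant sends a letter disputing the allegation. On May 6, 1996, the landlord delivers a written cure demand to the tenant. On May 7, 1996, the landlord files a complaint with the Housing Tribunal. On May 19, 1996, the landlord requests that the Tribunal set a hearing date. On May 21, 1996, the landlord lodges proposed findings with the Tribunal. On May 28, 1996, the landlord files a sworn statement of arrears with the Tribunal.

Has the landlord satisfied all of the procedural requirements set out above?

Yes

Step 1: 14 days after February 22, 1996 (when the violation is discovered) is March 7, 1996; done February 23, 1996 — timely.
Step 2: 45 days after March 25, 1996 (end of the 31-day waiting period, which began when the written notice is served on February 23, 1996) is May 9, 1996; completed May 6, 1996, before the deadline.
Step 3: 20 days after May 6, 1996 (when the cure demand is delivered) is May 26, 1996; done May 7, 1996 — timely.
Step 4: the earliest permitted date is 11 days after May 7, 1996 (when the complaint is filed), i.e. May 18, 1996; done May 19, 1996 — permitted.
Step 5: 5 days after May 19, 1996 (when a hearing date is requested) is May 24, 1996; May 21, 1996 is within that limit.
Step 6: 20 days after May 21, 1996 (when the proposed findings are lodged) is June 10, 1996; done May 28, 1996 — timely.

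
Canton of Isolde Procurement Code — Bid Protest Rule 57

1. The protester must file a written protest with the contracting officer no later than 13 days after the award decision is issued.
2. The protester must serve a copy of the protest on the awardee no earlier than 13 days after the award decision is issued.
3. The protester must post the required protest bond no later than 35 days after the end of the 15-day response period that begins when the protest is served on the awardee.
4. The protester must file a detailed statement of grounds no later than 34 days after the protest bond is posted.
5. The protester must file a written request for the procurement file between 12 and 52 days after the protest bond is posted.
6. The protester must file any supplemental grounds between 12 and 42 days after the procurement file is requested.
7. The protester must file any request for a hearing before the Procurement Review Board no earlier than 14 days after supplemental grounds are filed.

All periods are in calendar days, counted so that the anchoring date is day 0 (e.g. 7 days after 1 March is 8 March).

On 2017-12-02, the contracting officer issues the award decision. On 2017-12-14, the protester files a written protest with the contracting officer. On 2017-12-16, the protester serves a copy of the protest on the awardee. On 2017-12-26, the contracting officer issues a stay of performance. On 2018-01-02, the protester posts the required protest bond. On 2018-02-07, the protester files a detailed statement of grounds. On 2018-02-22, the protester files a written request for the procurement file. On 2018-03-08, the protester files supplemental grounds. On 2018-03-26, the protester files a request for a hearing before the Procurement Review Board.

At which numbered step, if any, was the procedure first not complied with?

Step 4

(1) due by 2017-12-02 + 13 days = 2017-12-15; done 2017-12-14 — timely.
(2) permitted from 2017-12-02 + 13 days = 2017-12-15 onward; done 2017-12-16, after the minimum wait.
(3) due by 2017-12-31 + 35 days = 2018-02-04; done 2018-01-02 — timely.
(4) due by 2018-01-02 + 34 days = 2018-02-05; not done until 2018-02-07, 2 days after the deadline.
Later steps need not be reached.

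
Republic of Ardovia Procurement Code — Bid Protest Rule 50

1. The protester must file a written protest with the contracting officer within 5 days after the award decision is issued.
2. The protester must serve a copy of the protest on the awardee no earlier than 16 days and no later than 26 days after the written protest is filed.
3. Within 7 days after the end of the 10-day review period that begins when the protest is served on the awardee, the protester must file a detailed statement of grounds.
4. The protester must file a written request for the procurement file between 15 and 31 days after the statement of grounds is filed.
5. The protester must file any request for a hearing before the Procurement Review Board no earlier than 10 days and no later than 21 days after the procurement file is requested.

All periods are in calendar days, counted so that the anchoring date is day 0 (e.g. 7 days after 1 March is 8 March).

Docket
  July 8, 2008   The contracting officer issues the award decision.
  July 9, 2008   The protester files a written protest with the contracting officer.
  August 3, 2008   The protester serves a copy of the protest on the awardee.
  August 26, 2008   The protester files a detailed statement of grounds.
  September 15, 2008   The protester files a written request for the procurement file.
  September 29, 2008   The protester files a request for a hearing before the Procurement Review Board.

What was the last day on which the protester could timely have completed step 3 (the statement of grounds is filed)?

The protest is served on the awardee on August 3, 2008; the 10-day review period therefore ends August 13, 2008, and step 3 runs from that date. 7 days after August 13, 2008 is August 20, 2008.

August 20, 2008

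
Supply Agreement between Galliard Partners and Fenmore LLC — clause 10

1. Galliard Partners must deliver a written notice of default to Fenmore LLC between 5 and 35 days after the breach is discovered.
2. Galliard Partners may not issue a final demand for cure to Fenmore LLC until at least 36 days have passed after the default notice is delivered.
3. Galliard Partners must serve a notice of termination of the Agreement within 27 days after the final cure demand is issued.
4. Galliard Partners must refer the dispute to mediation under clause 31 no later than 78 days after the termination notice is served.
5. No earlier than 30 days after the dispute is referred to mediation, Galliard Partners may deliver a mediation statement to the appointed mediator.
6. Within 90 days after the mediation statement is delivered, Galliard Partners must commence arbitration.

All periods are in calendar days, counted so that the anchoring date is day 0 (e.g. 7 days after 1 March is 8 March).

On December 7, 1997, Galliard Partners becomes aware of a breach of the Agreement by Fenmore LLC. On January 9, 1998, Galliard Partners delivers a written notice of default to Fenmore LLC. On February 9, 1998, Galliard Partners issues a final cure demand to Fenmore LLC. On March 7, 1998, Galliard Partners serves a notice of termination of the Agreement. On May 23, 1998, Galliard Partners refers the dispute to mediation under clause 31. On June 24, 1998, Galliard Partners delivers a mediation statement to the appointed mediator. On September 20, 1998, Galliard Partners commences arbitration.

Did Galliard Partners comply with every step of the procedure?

Step 1 — 5 and 35 days from December 7, 1997 (when the breach is discovered) are December 12, 1997 and January 11, 1998 respectively; January 9, 1998 falls inside that range.
Step 2 — must wait 36 days from January 9, 1998 (when the default notice is delivered), so not before February 14, 1998; done February 9, 1998 — 5 days too early.
Later steps need not be reached.

No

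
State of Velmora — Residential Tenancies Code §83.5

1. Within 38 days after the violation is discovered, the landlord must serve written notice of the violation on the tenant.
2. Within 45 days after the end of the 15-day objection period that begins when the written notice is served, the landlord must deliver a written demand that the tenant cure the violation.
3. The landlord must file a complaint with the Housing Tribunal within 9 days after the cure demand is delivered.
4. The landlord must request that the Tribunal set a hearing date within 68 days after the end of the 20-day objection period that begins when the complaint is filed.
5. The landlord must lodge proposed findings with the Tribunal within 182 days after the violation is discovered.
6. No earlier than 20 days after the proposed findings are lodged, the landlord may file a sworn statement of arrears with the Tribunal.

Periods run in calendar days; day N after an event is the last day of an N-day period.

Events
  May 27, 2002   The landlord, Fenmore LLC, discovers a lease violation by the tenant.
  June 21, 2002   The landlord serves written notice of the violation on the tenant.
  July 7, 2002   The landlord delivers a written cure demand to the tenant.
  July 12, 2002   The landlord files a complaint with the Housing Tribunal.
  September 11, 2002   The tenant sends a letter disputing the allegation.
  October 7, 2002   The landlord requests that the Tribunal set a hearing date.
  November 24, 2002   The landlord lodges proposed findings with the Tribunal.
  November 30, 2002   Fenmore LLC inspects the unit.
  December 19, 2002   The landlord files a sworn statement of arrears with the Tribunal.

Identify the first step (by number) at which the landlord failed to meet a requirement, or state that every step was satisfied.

Step 1: 38 days after May 27, 2002 (when the violation is discovered) is July 4, 2002; completed June 21, 2002, before the deadline.
Step 2: 45 days after July 6, 2002 (end of the 15-day objection period, which began when the written notice is served on June 21, 2002) is August 20, 2002; done July 7, 2002 — timely.
Step 3: 9 days after July 7, 2002 (when the cure demand is delivered) is July 16, 2002; completed July 12, 2002, before the deadline.
Step 4: 68 days after August 1, 2002 (end of the 20-day objection period, which began when the complaint is filed on July 12, 2002) is October 8, 2002; October 7, 2002 is within that limit.
Step 5: 182 days after May 27, 2002 (when the violation is discovered) is November 25, 2002; done November 24, 2002 — timely.
Step 6: the earliest permitted date is 20 days after November 24, 2002 (when the proposed findings are lodged), i.e. December 14, 2002; done December 19, 2002 — permitted.

None — every step was satisfied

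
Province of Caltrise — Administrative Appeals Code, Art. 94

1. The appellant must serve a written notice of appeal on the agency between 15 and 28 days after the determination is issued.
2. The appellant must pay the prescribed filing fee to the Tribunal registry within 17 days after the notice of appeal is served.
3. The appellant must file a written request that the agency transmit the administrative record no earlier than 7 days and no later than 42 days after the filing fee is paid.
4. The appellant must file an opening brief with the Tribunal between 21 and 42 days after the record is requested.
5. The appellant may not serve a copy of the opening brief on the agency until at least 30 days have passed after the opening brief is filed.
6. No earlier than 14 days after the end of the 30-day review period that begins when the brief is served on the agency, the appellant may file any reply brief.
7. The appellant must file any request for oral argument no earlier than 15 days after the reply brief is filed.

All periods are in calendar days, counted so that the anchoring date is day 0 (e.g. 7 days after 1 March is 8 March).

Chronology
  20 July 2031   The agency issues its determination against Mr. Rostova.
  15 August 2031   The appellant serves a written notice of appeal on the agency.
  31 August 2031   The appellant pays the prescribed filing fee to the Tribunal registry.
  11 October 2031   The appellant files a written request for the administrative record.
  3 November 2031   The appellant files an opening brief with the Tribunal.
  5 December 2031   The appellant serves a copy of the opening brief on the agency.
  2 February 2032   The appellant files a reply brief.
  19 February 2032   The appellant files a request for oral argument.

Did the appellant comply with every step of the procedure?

Yes

Step 1 — 15 and 28 days from 20 July 2031 (when the determination is issued) are 4 August 2031 and 17 August 2031 respectively; done 15 August 2031 — within the window.
Step 2 — counting 17 days from 15 August 2031 (when the notice of appeal is served) gives a deadline of 1 September 2031; completed 31 August 2031, before the deadline.
Step 3 — 7 and 42 days from 31 August 2031 (when the filing fee is paid) are 7 September 2031 and 12 October 2031 respectively; done 11 October 2031 — within the window.
Step 4 — 21 and 42 days from 11 October 2031 (when the record is requested) are 1 November 2031 and 22 November 2031 respectively; done 3 November 2031, which is between those dates.
Step 5 — must wait 30 days from 3 November 2031 (when the opening brief is filed), so not before 3 December 2031; done 5 December 2031 — permitted.
Step 6 — must wait 14 days from 4 January 2032 (end of the 30-day review period, which began when the brief is served on the agency on 5 December 2031), so not before 18 January 2032; done 2 February 2032 — permitted.
Step 7 — must wait 15 days from 2 February 2032 (when the reply brief is filed), so not before 17 February 2032; done 19 February 2032, after the minimum wait.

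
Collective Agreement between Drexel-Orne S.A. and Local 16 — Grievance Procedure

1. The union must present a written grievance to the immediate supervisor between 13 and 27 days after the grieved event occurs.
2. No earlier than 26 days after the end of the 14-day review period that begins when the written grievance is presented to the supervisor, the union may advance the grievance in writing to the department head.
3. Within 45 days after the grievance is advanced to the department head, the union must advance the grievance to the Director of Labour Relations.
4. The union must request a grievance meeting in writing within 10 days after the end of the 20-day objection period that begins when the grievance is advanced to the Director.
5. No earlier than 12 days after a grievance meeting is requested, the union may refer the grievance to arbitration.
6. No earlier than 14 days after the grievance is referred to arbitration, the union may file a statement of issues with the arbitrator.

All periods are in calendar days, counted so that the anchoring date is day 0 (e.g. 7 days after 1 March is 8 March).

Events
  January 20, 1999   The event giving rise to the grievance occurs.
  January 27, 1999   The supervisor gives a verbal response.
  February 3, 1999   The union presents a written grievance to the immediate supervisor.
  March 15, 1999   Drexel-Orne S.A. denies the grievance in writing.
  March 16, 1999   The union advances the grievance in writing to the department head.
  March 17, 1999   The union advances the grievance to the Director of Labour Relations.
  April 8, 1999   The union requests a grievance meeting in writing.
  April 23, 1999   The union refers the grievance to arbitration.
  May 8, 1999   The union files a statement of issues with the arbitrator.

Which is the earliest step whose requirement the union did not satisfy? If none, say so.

(1) the permitted window runs from January 20, 1999 + 13 = February 2, 1999 to January 20, 1999 + 27 = February 16, 1999; done February 3, 1999 — within the window.
(2) permitted from February 17, 1999 + 26 days = March 15, 1999 onward; March 16, 1999 is on or after that date.
(3) due by March 16, 1999 + 45 days = April 30, 1999; done March 17, 1999 — timely.
(4) due by April 6, 1999 + 10 days = April 16, 1999; completed April 8, 1999, before the deadline.
(5) permitted from April 8, 1999 + 12 days = April 20, 1999 onward; April 23, 1999 is on or after that date.
(6) permitted from April 23, 1999 + 14 days = May 7, 1999 onward; done May 8, 1999 — permitted.

None — every step was satisfied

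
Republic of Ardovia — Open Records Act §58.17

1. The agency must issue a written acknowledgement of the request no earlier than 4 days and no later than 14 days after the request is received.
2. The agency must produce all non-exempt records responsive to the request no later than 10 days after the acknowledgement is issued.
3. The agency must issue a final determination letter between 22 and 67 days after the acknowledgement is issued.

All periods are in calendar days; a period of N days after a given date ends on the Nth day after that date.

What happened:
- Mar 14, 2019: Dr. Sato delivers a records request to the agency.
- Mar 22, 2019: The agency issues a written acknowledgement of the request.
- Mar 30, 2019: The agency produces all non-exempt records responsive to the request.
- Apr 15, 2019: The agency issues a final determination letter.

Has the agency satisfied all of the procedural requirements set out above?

Yes

Step 1 — 4 and 14 days from Mar 14, 2019 (when the request is received) are Mar 18, 2019 and Mar 28, 2019 respectively; done Mar 22, 2019 — within the window.
Step 2 — counting 10 days from Mar 22, 2019 (when the acknowledgement is issued) gives a deadline of Apr 1, 2019; done Mar 30, 2019 — timely.
Step 3 — 22 and 67 days from Mar 22, 2019 (when the acknowledgement is issued) are Apr 13, 2019 and May 28, 2019 respectively; done Apr 15, 2019 — within the window.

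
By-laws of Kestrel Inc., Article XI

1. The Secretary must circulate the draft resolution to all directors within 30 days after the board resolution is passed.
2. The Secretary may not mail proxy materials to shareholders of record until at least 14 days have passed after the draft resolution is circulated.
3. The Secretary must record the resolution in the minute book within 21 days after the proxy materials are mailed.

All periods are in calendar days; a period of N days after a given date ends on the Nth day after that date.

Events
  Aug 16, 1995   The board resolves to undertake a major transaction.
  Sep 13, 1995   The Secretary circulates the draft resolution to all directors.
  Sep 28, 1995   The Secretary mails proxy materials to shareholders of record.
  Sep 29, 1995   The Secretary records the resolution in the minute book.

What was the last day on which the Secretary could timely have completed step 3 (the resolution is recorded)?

Oct 19, 1995

Step 3 runs from Sep 28, 1995, when the proxy materials are mailed. 21 days after Sep 28, 1995 is Oct 19, 1995.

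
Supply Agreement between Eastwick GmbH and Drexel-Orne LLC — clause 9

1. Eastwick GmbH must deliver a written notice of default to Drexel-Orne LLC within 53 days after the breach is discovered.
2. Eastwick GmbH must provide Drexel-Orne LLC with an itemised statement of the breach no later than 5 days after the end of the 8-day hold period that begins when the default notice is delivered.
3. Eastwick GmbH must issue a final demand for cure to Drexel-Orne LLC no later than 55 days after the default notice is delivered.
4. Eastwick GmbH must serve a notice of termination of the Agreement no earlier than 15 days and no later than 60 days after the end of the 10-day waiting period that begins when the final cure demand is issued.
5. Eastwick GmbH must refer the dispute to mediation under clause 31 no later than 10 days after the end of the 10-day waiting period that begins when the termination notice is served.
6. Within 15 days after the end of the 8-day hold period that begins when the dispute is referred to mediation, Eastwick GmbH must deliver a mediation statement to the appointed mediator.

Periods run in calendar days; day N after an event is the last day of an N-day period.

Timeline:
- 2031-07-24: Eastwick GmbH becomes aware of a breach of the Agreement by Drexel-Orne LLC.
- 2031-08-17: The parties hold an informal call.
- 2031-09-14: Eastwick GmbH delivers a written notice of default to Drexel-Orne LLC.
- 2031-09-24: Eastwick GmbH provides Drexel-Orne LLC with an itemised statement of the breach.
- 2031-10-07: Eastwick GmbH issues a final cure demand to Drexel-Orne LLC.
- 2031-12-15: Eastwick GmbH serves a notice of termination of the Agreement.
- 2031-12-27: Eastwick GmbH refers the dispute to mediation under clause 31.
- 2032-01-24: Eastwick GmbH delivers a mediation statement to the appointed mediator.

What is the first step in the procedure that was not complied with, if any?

(1) due by 2031-07-24 + 53 days = 2031-09-15; done 2031-09-14 — timely.
(2) due by 2031-09-22 + 5 days = 2031-09-27; completed 2031-09-24, before the deadline.
(3) due by 2031-09-14 + 55 days = 2031-11-08; 2031-10-07 is within that limit.
(4) the permitted window runs from 2031-10-17 + 15 = 2031-11-01 to 2031-10-17 + 60 = 2031-12-16; done 2031-12-15, which is between those dates.
(5) due by 2031-12-25 + 10 days = 2032-01-04; completed 2031-12-27, before the deadline.
(6) due by 2032-01-04 + 15 days = 2032-01-19; not done until 2032-01-24, 5 days after the deadline.
That is the first point of non-compliance.

Step 6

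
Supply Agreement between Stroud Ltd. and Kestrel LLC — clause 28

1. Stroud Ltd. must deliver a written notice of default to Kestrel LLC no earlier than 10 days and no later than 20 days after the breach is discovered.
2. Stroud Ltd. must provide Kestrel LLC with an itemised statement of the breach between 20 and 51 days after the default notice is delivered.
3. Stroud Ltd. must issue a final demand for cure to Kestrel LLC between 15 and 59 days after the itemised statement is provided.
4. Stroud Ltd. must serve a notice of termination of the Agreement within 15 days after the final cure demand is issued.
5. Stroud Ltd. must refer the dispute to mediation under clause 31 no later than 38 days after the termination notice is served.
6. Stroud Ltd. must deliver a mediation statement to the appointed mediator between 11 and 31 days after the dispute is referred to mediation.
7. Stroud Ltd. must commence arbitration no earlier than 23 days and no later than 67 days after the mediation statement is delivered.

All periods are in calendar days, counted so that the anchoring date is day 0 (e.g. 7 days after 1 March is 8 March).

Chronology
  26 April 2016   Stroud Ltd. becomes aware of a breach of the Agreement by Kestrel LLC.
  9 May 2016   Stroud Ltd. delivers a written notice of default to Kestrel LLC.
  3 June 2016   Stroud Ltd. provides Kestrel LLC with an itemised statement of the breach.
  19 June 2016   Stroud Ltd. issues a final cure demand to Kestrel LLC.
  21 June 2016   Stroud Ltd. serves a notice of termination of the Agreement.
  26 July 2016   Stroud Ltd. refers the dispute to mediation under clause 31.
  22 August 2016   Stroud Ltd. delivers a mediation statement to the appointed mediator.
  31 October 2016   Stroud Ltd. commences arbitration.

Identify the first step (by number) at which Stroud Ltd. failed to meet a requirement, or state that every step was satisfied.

(1) the permitted window runs from 26 April 2016 + 10 = 6 May 2016 to 26 April 2016 + 20 = 16 May 2016; done 9 May 2016 — within the window.
(2) the permitted window runs from 9 May 2016 + 20 = 29 May 2016 to 9 May 2016 + 51 = 29 June 2016; done 3 June 2016 — within the window.
(3) the permitted window runs from 3 June 2016 + 15 = 18 June 2016 to 3 June 2016 + 59 = 1 August 2016; 19 June 2016 falls inside that range.
(4) due by 19 June 2016 + 15 days = 4 July 2016; completed 21 June 2016, before the deadline.
(5) due by 21 June 2016 + 38 days = 29 July 2016; done 26 July 2016 — timely.
(6) the permitted window runs from 26 July 2016 + 11 = 6 August 2016 to 26 July 2016 + 31 = 26 August 2016; done 22 August 2016, which is between those dates.
(7) the permitted window runs from 22 August 2016 + 23 = 14 September 2016 to 22 August 2016 + 67 = 28 October 2016; done 31 October 2016 — 3 days after the window closed.
The analysis stops there.

Step 7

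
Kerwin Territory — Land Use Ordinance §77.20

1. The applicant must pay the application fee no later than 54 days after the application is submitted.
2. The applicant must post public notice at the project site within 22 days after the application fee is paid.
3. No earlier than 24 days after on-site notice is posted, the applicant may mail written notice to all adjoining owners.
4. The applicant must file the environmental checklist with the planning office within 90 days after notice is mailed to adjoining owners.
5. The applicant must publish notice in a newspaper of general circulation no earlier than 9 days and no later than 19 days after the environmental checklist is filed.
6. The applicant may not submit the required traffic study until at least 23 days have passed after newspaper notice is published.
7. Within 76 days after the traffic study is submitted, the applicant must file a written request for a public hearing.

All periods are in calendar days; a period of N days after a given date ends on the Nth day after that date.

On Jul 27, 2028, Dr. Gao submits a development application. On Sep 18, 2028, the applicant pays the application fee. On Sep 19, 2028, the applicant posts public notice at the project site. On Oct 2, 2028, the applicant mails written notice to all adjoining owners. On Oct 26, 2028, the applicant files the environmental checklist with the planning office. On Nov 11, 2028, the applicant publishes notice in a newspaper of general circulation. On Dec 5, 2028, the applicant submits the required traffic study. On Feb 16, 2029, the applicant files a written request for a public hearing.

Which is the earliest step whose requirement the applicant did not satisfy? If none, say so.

Step 1: 54 days after Jul 27, 2028 (when the application is submitted) is Sep 19, 2028; completed Sep 18, 2028, before the deadline.
Step 2: 22 days after Sep 18, 2028 (when the application fee is paid) is Oct 10, 2028; Sep 19, 2028 is within that limit.
Step 3: the earliest permitted date is 24 days after Sep 19, 2028 (when on-site notice is posted), i.e. Oct 13, 2028; done Oct 2, 2028 — 11 days too early.
No need to go further; step 3 was not satisfied.

Step 3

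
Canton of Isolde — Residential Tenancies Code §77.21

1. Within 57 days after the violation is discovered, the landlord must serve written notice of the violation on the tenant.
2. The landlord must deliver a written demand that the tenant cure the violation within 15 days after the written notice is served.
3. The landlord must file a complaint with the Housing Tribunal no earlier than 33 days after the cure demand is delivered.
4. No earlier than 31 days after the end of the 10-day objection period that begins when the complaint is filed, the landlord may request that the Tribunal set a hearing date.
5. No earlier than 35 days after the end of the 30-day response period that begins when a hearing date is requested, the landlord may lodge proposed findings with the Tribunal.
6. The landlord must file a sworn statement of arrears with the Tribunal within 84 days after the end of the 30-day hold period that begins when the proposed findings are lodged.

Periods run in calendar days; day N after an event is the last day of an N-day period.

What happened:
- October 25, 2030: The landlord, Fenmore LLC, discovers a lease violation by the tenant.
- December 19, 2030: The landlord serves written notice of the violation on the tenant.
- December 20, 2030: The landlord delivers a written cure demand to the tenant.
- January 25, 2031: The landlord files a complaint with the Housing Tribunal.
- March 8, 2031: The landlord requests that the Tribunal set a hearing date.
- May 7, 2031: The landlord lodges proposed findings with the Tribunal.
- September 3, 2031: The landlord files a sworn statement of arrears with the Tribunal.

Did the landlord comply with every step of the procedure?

No

(1) due by October 25, 2030 + 57 days = December 21, 2030; completed December 19, 2030, before the deadline.
(2) due by December 19, 2030 + 15 days = January 3, 2031; December 20, 2030 is within that limit.
(3) permitted from December 20, 2030 + 33 days = January 22, 2031 onward; January 25, 2031 is on or after that date.
(4) permitted from February 4, 2031 + 31 days = March 7, 2031 onward; done March 8, 2031, after the minimum wait.
(5) permitted from April 7, 2031 + 35 days = May 12, 2031 onward; May 7, 2031 is 5 days before the earliest permitted date.
No need to go further; step 5 was not satisfied.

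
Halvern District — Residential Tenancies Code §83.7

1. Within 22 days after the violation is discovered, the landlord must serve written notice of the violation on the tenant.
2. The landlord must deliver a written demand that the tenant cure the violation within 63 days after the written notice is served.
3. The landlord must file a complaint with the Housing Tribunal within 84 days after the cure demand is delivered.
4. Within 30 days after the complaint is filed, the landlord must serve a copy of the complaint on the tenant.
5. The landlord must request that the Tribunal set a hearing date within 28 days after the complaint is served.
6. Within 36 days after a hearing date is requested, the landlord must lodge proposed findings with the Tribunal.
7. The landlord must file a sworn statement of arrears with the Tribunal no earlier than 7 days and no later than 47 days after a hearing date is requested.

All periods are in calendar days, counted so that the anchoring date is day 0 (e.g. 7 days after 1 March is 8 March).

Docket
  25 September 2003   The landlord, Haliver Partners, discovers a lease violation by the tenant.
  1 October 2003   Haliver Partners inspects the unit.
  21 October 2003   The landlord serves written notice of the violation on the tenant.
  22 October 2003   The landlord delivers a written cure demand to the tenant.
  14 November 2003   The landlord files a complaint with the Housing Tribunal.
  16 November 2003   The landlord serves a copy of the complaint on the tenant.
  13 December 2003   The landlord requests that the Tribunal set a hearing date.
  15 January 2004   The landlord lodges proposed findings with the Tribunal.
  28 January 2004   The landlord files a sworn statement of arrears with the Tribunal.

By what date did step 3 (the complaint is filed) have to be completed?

14 January 2004

Step 3 runs from 22 October 2003, when the cure demand is delivered. 84 days after 22 October 2003 is 14 January 2004.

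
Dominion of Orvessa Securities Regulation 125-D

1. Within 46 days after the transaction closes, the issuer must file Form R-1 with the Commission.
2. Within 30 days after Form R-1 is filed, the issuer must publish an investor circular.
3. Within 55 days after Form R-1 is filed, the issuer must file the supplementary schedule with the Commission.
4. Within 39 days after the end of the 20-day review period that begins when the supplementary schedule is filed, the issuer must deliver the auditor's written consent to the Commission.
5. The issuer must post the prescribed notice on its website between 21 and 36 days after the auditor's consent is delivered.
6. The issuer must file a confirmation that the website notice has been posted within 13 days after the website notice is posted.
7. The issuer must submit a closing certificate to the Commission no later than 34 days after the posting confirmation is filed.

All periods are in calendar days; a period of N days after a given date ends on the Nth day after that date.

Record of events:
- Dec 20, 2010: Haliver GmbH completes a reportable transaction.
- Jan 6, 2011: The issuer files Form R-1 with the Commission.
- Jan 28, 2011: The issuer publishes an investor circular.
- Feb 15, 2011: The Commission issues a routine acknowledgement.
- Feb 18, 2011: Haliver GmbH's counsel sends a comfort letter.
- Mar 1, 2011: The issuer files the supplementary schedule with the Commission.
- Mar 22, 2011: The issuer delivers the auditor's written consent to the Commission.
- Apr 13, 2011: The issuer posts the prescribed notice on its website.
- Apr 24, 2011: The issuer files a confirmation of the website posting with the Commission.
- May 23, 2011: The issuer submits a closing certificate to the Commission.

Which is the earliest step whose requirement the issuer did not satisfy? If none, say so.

None — every step was satisfied

(1) due by Dec 20, 2010 + 46 days = Feb 4, 2011; Jan 6, 2011 is within that limit.
(2) due by Jan 6, 2011 + 30 days = Feb 5, 2011; completed Jan 28, 2011, before the deadline.
(3) due by Jan 6, 2011 + 55 days = Mar 2, 2011; done Mar 1, 2011 — timely.
(4) due by Mar 21, 2011 + 39 days = Apr 29, 2011; Mar 22, 2011 is within that limit.
(5) the permitted window runs from Mar 22, 2011 + 21 = Apr 12, 2011 to Mar 22, 2011 + 36 = Apr 27, 2011; done Apr 13, 2011 — within the window.
(6) due by Apr 13, 2011 + 13 days = Apr 26, 2011; done Apr 24, 2011 — timely.
(7) due by Apr 24, 2011 + 34 days = May 28, 2011; completed May 23, 2011, before the deadline.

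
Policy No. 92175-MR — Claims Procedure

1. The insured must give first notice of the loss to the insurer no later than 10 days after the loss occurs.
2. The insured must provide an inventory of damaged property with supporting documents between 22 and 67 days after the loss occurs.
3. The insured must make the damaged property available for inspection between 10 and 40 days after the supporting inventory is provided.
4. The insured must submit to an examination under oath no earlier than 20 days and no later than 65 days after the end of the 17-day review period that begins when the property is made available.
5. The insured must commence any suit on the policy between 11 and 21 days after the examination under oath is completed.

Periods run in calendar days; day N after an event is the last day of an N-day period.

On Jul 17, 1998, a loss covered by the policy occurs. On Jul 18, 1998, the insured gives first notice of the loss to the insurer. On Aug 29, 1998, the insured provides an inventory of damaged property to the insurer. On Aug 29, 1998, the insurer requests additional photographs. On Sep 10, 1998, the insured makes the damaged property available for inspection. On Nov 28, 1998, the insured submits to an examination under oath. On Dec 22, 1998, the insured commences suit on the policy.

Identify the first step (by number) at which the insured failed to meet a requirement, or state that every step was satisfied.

Step 5

Step 1 — counting 10 days from Jul 17, 1998 (when the loss occurs) gives a deadline of Jul 27, 1998; Jul 18, 1998 is within that limit.
Step 2 — 22 and 67 days from Jul 17, 1998 (when the loss occurs) are Aug 8, 1998 and Sep 22, 1998 respectively; done Aug 29, 1998 — within the window.
Step 3 — 10 and 40 days from Aug 29, 1998 (when the supporting inventory is provided) are Sep 8, 1998 and Oct 8, 1998 respectively; done Sep 10, 1998 — within the window.
Step 4 — 20 and 65 days from Sep 27, 1998 (end of the 17-day review period, which began when the property is made available on Sep 10, 1998) are Oct 17, 1998 and Dec 1, 1998 respectively; done Nov 28, 1998 — within the window.
Step 5 — 11 and 21 days from Nov 28, 1998 (when the examination under oath is completed) are Dec 9, 1998 and Dec 19, 1998 respectively; Dec 22, 1998 is 3 days past the end of the window.
The analysis stops there.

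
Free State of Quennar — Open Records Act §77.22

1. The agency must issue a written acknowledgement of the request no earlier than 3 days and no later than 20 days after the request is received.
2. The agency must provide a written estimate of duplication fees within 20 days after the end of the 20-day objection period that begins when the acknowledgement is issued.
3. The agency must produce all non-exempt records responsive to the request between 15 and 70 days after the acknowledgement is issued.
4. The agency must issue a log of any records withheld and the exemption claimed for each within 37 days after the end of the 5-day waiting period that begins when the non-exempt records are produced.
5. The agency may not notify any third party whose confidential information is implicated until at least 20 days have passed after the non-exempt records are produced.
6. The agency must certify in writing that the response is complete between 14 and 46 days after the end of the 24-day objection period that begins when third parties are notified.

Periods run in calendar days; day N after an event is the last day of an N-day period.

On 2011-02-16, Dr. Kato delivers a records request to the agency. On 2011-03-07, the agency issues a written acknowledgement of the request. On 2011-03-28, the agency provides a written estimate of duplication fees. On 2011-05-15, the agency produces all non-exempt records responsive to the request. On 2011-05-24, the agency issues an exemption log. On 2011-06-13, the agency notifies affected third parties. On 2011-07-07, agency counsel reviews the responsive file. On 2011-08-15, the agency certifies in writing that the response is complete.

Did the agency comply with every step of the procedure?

Yes

Step 1 — 3 and 20 days from 2011-02-16 (when the request is received) are 2011-02-19 and 2011-03-08 respectively; 2011-03-07 falls inside that range.
Step 2 — counting 20 days from 2011-03-27 (end of the 20-day objection period, which began when the acknowledgement is issued on 2011-03-07) gives a deadline of 2011-04-16; done 2011-03-28 — timely.
Step 3 — 15 and 70 days from 2011-03-07 (when the acknowledgement is issued) are 2011-03-22 and 2011-05-16 respectively; 2011-05-15 falls inside that range.
Step 4 — counting 37 days from 2011-05-20 (end of the 5-day waiting period, which began when the non-exempt records are produced on 2011-05-15) gives a deadline of 2011-06-26; completed 2011-05-24, before the deadline.
Step 5 — must wait 20 days from 2011-05-15 (when the non-exempt records are produced), so not before 2011-06-04; done 2011-06-13, after the minimum wait.
Step 6 — 14 and 46 days from 2011-07-07 (end of the 24-day objection period, which began when third parties are notified on 2011-06-13) are 2011-07-21 and 2011-08-22 respectively; done 2011-08-15, which is between those dates.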